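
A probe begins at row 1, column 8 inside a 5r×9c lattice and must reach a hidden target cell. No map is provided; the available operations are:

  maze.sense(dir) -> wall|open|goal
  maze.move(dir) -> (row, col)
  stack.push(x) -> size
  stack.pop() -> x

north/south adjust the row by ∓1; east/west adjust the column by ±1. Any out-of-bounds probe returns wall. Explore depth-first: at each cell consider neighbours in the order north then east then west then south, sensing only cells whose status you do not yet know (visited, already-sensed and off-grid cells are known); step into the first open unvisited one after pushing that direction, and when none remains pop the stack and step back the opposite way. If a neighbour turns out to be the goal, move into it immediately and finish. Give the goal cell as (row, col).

I run sense(dir→north), giving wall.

I call sense(dir→west), which returns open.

Invoking push(x→west), : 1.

I use move(dir→west), yielding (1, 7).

I call sense(dir→north), — result: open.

Calling push(x→north), which returns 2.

Now I run move(dir→north), yielding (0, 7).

Then sense(dir→west), which returns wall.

Now I run pop(), → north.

Invoking move(dir→south), giving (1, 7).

Calling sense(dir→west), — result: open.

I try push(x→west), — result: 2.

Now I run move(dir→west), and observe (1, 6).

Now I run sense(dir→west), → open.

I run push(x→west), and get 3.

I run move(dir→west), — result: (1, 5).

Then sense(dir→north), : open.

Then push(x→north), and see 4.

Next I call move(dir→north), yielding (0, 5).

I run sense(dir→west), : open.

Calling push(x→west), : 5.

Now I run move(dir→west), and get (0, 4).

I try sense(dir→west), giving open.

I invoke push(x→west), yielding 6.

Next I call move(dir→west), and observe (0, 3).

Invoking sense(dir→west), giving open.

Calling push(x→west), which returns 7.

Now I run move(dir→west), which returns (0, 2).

Now I run sense(dir→west), and observe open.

I invoke push(x→west), and get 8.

I invoke move(dir→west), and observe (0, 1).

Calling sense(dir→west), and get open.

I try push(x→west), yielding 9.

Invoking move(dir→west), and see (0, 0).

I use sense(dir→south), yielding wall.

I try pop, which returns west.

Using move(dir→east), and see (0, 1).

Then sense(dir→south), — result: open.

I run push(x→south), → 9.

I run move(dir→south), and get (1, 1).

Now I run sense(dir→east), giving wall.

Next I call sense(dir→south), which returns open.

I try push(x→south), and get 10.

Using move(dir→south), → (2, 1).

I run sense(dir→east), — result: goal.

Then move(dir→east), yielding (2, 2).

Answer: (2, 2)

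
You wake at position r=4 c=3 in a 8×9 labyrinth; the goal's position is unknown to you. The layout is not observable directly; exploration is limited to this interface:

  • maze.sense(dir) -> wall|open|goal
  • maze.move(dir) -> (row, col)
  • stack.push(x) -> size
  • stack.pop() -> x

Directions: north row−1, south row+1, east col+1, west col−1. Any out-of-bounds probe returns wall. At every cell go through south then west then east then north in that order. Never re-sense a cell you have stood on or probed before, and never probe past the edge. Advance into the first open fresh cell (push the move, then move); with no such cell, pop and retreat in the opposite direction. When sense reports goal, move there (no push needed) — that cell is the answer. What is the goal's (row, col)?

Using maze.sense using dir=south, and observe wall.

I call maze.sense using dir=west, yielding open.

I use stack.push using x=west, and observe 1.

Calling maze.move using dir=west, and get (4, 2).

Calling maze.sense using dir=south, giving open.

Next I call stack.push using x=south, yielding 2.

I try maze.move using dir=south, and observe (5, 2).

Next I call maze.sense using dir=south, yielding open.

Now I run stack.push using x=south, which returns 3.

Now I run maze.move using dir=south, and observe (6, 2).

Then maze.sense using dir=south, giving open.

I call stack.push using x=south, which returns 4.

Invoking maze.move using dir=south, → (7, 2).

Next I call maze.sense using dir=west, → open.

Using stack.push using x=west, — result: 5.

Using maze.move using dir=west, → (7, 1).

Next I call maze.sense using dir=west, — result: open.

I try stack.push using x=west, and observe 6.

I call maze.move using dir=west, : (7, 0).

Now I run maze.sense using dir=north, and get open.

Next I call stack.push using x=north, : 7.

I use maze.move using dir=north, and get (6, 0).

I run maze.sense using dir=east, giving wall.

I invoke maze.sense using dir=north, and see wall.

Invoking stack.pop, yielding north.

Next I call maze.move using dir=south, giving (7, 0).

Then stack.pop, : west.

I invoke maze.move using dir=east, yielding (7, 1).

I call stack.pop, and observe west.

Next I call maze.move using dir=east, giving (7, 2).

Then maze.sense using dir=east, giving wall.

Next I call stack.pop, and get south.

I run maze.move using dir=north, yielding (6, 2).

Invoking maze.sense using dir=east, yielding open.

Next I call stack.push using x=east, yielding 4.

Now I run maze.move using dir=east, → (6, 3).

I use maze.sense using dir=east, which returns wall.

I use stack.pop, → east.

Now I run maze.move using dir=west, — result: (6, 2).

Invoking stack.pop, and see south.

I invoke maze.move using dir=north, : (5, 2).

Calling maze.sense using dir=west, and get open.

Invoking stack.push using x=west, giving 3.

Next I call maze.move using dir=west, : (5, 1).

Calling maze.sense using dir=north, : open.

Using stack.push using x=north, giving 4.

I use maze.move using dir=north, yielding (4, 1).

Then maze.sense using dir=west, : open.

I run stack.push using x=west, and get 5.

I use maze.move using dir=west, and observe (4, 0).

Calling maze.sense using dir=north, yielding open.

I invoke stack.push using x=north, — result: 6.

Invoking maze.move using dir=north, which returns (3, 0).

I use maze.sense using dir=east, which returns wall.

Next I call maze.sense using dir=north, yielding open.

Next I call stack.push using x=north, giving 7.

I invoke maze.move using dir=north, and see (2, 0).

Then maze.sense using dir=east, — result: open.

I run stack.push using x=east, and observe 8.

Using maze.move using dir=east, : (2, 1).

Calling maze.sense using dir=east, which returns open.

I invoke stack.push using x=east, and see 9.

Using maze.move using dir=east, and see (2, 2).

I run maze.sense using dir=south, — result: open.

I call stack.push using x=south, → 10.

Using maze.move using dir=south, and get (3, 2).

I use maze.sense using dir=east, yielding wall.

Using stack.pop, → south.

I try maze.move using dir=north, and get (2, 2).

Next I call maze.sense using dir=east, yielding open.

Then stack.push using x=east, : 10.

Then maze.move using dir=east, and see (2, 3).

Now I run maze.sense using dir=east, and observe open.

I use stack.push using x=east, : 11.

I invoke maze.move using dir=east, which returns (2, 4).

Next I call maze.sense using dir=south, and see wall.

I call maze.sense using dir=east, which returns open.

Using stack.push using x=east, : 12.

I call maze.move using dir=east, which returns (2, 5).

I invoke maze.sense using dir=south, — result: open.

I use stack.push using x=south, which returns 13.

Calling maze.move using dir=south, : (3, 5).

Now I run maze.sense using dir=south, and see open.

I use stack.push using x=south, : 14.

I try maze.move using dir=south, and get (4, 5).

I invoke maze.sense using dir=south, : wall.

Invoking maze.sense using dir=west, and see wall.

I call maze.sense using dir=east, which returns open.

I invoke stack.push using x=east, giving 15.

I call maze.move using dir=east, giving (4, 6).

I use maze.sense using dir=south, yielding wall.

I invoke maze.sense using dir=east, and see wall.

Calling maze.sense using dir=north, : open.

Next I call stack.push using x=north, giving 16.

I use maze.move using dir=north, → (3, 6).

I try maze.sense using dir=east, which returns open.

Now I run stack.push using x=east, → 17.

I call maze.move using dir=east, which returns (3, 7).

Then maze.sense using dir=east, and see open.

I use stack.push using x=east, → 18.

Invoking maze.move using dir=east, — result: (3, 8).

I call maze.sense using dir=south, which returns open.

Now I run stack.push using x=south, and observe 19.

Then maze.move using dir=south, and see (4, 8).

I run maze.sense using dir=south, : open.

Calling stack.push using x=south, → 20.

I use maze.move using dir=south, and get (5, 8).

I invoke maze.sense using dir=south, and get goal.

I call maze.move using dir=south, yielding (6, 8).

Answer: (6, 8)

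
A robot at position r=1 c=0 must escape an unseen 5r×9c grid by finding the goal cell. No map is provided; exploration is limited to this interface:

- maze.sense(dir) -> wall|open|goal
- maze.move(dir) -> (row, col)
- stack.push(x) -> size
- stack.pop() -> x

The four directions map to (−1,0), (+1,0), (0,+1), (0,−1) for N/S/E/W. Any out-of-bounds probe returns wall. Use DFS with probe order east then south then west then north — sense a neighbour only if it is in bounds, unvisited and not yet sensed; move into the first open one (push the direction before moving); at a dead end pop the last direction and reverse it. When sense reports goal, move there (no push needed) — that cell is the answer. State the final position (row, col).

Next I call maze.sense with dir=east, → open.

I use stack.push with x=east, giving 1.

I use maze.move with dir=east, — result: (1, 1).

Then maze.sense with dir=east, → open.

Calling stack.push with x=east, and see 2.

Invoking maze.move with dir=east, giving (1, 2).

I use maze.sense with dir=east, and get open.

Calling stack.push with x=east, and see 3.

Calling maze.move with dir=east, : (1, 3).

Now I run maze.sense with dir=east, → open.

I try stack.push with x=east, yielding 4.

I run maze.move with dir=east, and see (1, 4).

Using maze.sense with dir=east, : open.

Calling stack.push with x=east, which returns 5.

Calling maze.move with dir=east, → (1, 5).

I use maze.sense with dir=east, → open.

Then stack.push with x=east, → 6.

I run maze.move with dir=east, giving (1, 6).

I call maze.sense with dir=east, which returns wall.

Calling maze.sense with dir=south, and observe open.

I call stack.push with x=south, : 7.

I run maze.move with dir=south, : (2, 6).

I run maze.sense with dir=east, : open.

I run stack.push with x=east, giving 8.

Next I call maze.move with dir=east, which returns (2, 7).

Next I call maze.sense with dir=east, and get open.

I use stack.push with x=east, — result: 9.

I try maze.move with dir=east, yielding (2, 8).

Then maze.sense with dir=south, giving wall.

I invoke maze.sense with dir=north, — result: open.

I run stack.push with x=north, and see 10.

Then maze.move with dir=north, and see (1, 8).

I invoke maze.sense with dir=north, which returns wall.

Calling stack.pop(), giving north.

I use maze.move with dir=south, yielding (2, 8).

Next I call stack.pop(), and observe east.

Using maze.move with dir=west, and see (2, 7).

I invoke maze.sense with dir=south, — result: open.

Invoking stack.push with x=south, which returns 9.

I try maze.move with dir=south, — result: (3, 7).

Now I run maze.sense with dir=south, → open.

Using stack.push with x=south, which returns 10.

Now I run maze.move with dir=south, and get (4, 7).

I run maze.sense with dir=east, — result: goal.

Next I call maze.move with dir=east, and see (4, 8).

Answer: (4, 8)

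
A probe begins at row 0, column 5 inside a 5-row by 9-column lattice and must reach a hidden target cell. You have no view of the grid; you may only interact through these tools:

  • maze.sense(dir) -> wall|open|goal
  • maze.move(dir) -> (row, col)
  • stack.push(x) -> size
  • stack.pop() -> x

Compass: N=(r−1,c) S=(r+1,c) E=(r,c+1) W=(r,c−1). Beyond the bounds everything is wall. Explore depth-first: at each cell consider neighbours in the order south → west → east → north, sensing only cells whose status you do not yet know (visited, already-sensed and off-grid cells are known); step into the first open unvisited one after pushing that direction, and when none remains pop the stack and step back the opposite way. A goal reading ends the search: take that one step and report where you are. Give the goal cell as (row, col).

Calling maze.sense(dir='south'), → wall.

Using maze.sense(dir='west'), and observe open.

I invoke stack.push(x='west'), and get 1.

Using maze.move(dir='west'), — result: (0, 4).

I call maze.sense(dir='south'), yielding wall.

Next I call maze.sense(dir='west'), giving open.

I use stack.push(x='west'), and get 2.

I try maze.move(dir='west'), which returns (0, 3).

I invoke maze.sense(dir='south'), which returns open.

I use stack.push(x='south'), yielding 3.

I run maze.move(dir='south'), which returns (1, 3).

I run maze.sense(dir='south'), giving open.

Calling stack.push(x='south'), giving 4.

I try maze.move(dir='south'), which returns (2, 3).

Calling maze.sense(dir='south'), and observe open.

Calling stack.push(x='south'), yielding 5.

I use maze.move(dir='south'), and observe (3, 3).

I invoke maze.sense(dir='south'), giving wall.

I try maze.sense(dir='west'), which returns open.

I call stack.push(x='west'), : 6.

Now I run maze.move(dir='west'), and get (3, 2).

I call maze.sense(dir='south'), : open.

I try stack.push(x='south'), — result: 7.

I call maze.move(dir='south'), and get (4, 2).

Next I call maze.sense(dir='west'), giving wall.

Calling stack.pop, yielding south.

I run maze.move(dir='north'), which returns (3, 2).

Next I call maze.sense(dir='west'), and see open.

I use stack.push(x='west'), : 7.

Next I call maze.move(dir='west'), and get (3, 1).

Then maze.sense(dir='west'), : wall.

I invoke maze.sense(dir='north'), and see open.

Then stack.push(x='north'), and get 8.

Now I run maze.move(dir='north'), — result: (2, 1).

I try maze.sense(dir='west'), and get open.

Invoking stack.push(x='west'), : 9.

I run maze.move(dir='west'), and see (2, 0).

I call maze.sense(dir='north'), and see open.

I use stack.push(x='north'), and observe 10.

Next I call maze.move(dir='north'), and get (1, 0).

Then maze.sense(dir='east'), yielding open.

I try stack.push(x='east'), — result: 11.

Next I call maze.move(dir='east'), and get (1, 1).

I call maze.sense(dir='east'), and see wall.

Now I run maze.sense(dir='north'), which returns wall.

Next I call stack.pop(), : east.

Now I run maze.move(dir='west'), — result: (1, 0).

I invoke maze.sense(dir='north'), giving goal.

I call maze.move(dir='north'), giving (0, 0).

Answer: (0, 0)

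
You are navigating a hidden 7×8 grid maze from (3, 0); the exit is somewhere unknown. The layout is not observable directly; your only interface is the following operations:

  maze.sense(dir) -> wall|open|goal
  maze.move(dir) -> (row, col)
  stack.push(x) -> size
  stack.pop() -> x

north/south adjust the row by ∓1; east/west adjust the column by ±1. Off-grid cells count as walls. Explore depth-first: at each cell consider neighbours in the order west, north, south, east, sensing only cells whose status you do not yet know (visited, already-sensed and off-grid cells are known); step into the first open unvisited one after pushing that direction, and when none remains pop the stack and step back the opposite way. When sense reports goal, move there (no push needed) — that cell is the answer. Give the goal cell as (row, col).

Act: sense[dir: north]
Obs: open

Act: push[x: north]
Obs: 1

Act: move[dir: north]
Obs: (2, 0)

Act: sense[dir: north]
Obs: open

Act: push[x: north]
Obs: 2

Act: move[dir: north]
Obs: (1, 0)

Act: sense[dir: north]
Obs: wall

Act: sense[dir: east]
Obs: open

Act: push[x: east]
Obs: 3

Act: move[dir: east]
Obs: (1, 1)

Act: sense[dir: north]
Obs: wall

Act: sense[dir: south]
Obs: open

Act: push[x: south]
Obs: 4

Act: move[dir: south]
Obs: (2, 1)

Act: sense[dir: south]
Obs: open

Act: push[x: south]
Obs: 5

Act: move[dir: south]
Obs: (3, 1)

Act: sense[dir: south]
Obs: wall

Act: sense[dir: east]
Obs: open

Act: push[x: east]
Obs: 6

Act: move[dir: east]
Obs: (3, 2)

Act: sense[dir: north]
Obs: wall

Act: sense[dir: south]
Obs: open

Act: push[x: south]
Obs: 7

Act: move[dir: south]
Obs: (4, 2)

Act: sense[dir: south]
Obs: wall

Act: sense[dir: east]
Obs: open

Act: push[x: east]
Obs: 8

Act: move[dir: east]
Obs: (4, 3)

Act: sense[dir: north]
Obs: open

Act: push[x: north]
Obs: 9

Act: move[dir: north]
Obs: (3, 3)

Act: sense[dir: north]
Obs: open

Act: push[x: north]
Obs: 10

Act: move[dir: north]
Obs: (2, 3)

Act: sense[dir: north]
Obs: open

Act: push[x: north]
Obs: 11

Act: move[dir: north]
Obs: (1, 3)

Act: sense[dir: west]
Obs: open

Act: push[x: west]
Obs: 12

Act: move[dir: west]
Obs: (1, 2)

Act: sense[dir: north]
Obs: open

Act: push[x: north]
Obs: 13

Act: move[dir: north]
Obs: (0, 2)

Act: sense[dir: east]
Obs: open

Act: push[x: east]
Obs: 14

Act: move[dir: east]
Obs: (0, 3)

Act: sense[dir: east]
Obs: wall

Act: pop[]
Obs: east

Act: move[dir: west]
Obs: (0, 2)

Act: pop[]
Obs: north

Act: move[dir: south]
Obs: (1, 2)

Act: pop[]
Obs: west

Act: move[dir: east]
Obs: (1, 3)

Act: sense[dir: east]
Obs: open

Act: push[x: east]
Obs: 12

Act: move[dir: east]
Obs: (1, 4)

Act: sense[dir: south]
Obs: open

Act: push[x: south]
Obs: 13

Act: move[dir: south]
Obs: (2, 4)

Act: sense[dir: south]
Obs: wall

Act: sense[dir: east]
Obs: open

Act: push[x: east]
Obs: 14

Act: move[dir: east]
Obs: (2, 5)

Act: sense[dir: north]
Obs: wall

Act: sense[dir: south]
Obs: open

Act: push[x: south]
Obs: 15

Act: move[dir: south]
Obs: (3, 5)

Act: sense[dir: south]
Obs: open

Act: push[x: south]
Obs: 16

Act: move[dir: south]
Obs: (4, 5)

Act: sense[dir: west]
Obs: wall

Act: sense[dir: south]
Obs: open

Act: push[x: south]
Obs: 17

Act: move[dir: south]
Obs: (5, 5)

Act: sense[dir: west]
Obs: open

Act: push[x: west]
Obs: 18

Act: move[dir: west]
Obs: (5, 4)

Act: sense[dir: west]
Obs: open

Act: push[x: west]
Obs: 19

Act: move[dir: west]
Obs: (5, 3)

Act: sense[dir: south]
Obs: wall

Act: pop[]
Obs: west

Act: move[dir: east]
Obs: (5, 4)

Act: sense[dir: south]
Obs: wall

Act: pop[]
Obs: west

Act: move[dir: east]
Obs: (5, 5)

Act: sense[dir: south]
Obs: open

Act: push[x: south]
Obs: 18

Act: move[dir: south]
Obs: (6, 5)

Act: sense[dir: east]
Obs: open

Act: push[x: east]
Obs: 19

Act: move[dir: east]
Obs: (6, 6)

Act: sense[dir: north]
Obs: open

Act: push[x: north]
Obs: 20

Act: move[dir: north]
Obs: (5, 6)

Act: sense[dir: north]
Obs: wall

Act: sense[dir: east]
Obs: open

Act: push[x: east]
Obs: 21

Act: move[dir: east]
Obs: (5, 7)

Act: sense[dir: north]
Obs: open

Act: push[x: north]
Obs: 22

Act: move[dir: north]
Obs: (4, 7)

Act: sense[dir: north]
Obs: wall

Act: pop[]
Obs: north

Act: move[dir: south]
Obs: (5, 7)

Act: sense[dir: south]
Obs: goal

Act: move[dir: south]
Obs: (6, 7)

Answer: (6, 7)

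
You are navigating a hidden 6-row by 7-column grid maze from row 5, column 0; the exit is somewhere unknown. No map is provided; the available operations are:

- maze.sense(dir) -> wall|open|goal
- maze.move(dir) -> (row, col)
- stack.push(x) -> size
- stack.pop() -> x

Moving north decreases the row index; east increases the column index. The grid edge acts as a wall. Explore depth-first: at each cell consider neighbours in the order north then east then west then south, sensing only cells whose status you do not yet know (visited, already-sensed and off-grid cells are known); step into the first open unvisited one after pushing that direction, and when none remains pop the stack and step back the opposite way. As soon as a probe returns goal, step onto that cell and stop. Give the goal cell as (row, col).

-- maze.sense(dir: north) : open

-- stack.push(x: north) : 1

-- maze.move(dir: north) : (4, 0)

-- maze.sense(dir: north) : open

-- stack.push(x: north) : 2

-- maze.move(dir: north) : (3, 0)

-- maze.sense(dir: north) : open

-- stack.push(x: north) : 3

-- maze.move(dir: north) : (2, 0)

-- maze.sense(dir: north) : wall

-- maze.sense(dir: east) : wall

-- stack.pop() : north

-- maze.move(dir: south) : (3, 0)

-- maze.sense(dir: east) : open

-- stack.push(x: east) : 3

-- maze.move(dir: east) : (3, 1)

-- maze.sense(dir: east) : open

-- stack.push(x: east) : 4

-- maze.move(dir: east) : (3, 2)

-- maze.sense(dir: north) : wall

-- maze.sense(dir: east) : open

-- stack.push(x: east) : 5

-- maze.move(dir: east) : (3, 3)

-- maze.sense(dir: north) : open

-- stack.push(x: north) : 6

-- maze.move(dir: north) : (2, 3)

-- maze.sense(dir: north) : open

-- stack.push(x: north) : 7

-- maze.move(dir: north) : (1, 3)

-- maze.sense(dir: north) : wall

-- maze.sense(dir: east) : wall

-- maze.sense(dir: west) : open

-- stack.push(x: west) : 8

-- maze.move(dir: west) : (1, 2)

-- maze.sense(dir: north) : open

-- stack.push(x: north) : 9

-- maze.move(dir: north) : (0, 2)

-- maze.sense(dir: west) : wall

-- stack.pop() : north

-- maze.move(dir: south) : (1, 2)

-- maze.sense(dir: west) : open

-- stack.push(x: west) : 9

-- maze.move(dir: west) : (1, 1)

-- stack.pop() : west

-- maze.move(dir: east) : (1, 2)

-- stack.pop() : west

-- maze.move(dir: east) : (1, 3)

-- stack.pop() : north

-- maze.move(dir: south) : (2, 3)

-- maze.sense(dir: east) : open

-- stack.push(x: east) : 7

-- maze.move(dir: east) : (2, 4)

-- maze.sense(dir: east) : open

-- stack.push(x: east) : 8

-- maze.move(dir: east) : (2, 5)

-- maze.sense(dir: north) : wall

-- maze.sense(dir: east) : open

-- stack.push(x: east) : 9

-- maze.move(dir: east) : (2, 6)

-- maze.sense(dir: north) : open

-- stack.push(x: north) : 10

-- maze.move(dir: north) : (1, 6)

-- maze.sense(dir: north) : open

-- stack.push(x: north) : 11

-- maze.move(dir: north) : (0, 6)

-- maze.sense(dir: west) : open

-- stack.push(x: west) : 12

-- maze.move(dir: west) : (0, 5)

-- maze.sense(dir: west) : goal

-- maze.move(dir: west) : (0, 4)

Answer: (0, 4)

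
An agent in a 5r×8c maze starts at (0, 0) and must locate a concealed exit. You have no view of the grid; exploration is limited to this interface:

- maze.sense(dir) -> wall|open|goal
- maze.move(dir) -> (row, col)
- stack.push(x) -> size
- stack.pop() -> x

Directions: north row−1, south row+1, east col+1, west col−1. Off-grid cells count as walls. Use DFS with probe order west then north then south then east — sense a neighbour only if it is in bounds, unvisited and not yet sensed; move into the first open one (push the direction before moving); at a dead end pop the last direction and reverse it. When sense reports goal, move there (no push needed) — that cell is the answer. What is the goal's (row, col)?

==> maze.sense(dir→south)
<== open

==> stack.push(x→south)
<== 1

==> maze.move(dir→south)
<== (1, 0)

==> maze.sense(dir→south)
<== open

==> stack.push(x→south)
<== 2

==> maze.move(dir→south)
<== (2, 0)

==> maze.sense(dir→south)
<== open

==> stack.push(x→south)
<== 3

==> maze.move(dir→south)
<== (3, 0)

==> maze.sense(dir→south)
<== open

==> stack.push(x→south)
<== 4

==> maze.move(dir→south)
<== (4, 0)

==> maze.sense(dir→east)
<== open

==> stack.push(x→east)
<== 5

==> maze.move(dir→east)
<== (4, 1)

==> maze.sense(dir→north)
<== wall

==> maze.sense(dir→east)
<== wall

==> stack.pop()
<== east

==> maze.move(dir→west)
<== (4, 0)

==> stack.pop()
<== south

==> maze.move(dir→north)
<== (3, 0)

==> stack.pop()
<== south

==> maze.move(dir→north)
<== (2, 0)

==> maze.sense(dir→east)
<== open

==> stack.push(x→east)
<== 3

==> maze.move(dir→east)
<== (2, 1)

==> maze.sense(dir→north)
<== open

==> stack.push(x→north)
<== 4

==> maze.move(dir→north)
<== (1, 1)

==> maze.sense(dir→north)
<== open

==> stack.push(x→north)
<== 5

==> maze.move(dir→north)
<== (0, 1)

==> maze.sense(dir→east)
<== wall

==> stack.pop()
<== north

==> maze.move(dir→south)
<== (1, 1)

==> maze.sense(dir→east)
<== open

==> stack.push(x→east)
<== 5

==> maze.move(dir→east)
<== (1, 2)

==> maze.sense(dir→south)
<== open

==> stack.push(x→south)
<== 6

==> maze.move(dir→south)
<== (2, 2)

==> maze.sense(dir→south)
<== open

==> stack.push(x→south)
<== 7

==> maze.move(dir→south)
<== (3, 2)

==> maze.sense(dir→east)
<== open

==> stack.push(x→east)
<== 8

==> maze.move(dir→east)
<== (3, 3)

==> maze.sense(dir→north)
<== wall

==> maze.sense(dir→south)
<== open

==> stack.push(x→south)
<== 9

==> maze.move(dir→south)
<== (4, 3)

==> maze.sense(dir→east)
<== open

==> stack.push(x→east)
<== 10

==> maze.move(dir→east)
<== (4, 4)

==> maze.sense(dir→north)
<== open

==> stack.push(x→north)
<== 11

==> maze.move(dir→north)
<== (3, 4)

==> maze.sense(dir→north)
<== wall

==> maze.sense(dir→east)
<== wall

==> stack.pop()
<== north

==> maze.move(dir→south)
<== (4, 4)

==> maze.sense(dir→east)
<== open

==> stack.push(x→east)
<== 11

==> maze.move(dir→east)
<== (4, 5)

==> maze.sense(dir→east)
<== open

==> stack.push(x→east)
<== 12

==> maze.move(dir→east)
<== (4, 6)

==> maze.sense(dir→north)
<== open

==> stack.push(x→north)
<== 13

==> maze.move(dir→north)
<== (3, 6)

==> maze.sense(dir→north)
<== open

==> stack.push(x→north)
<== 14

==> maze.move(dir→north)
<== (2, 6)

==> maze.sense(dir→west)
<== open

==> stack.push(x→west)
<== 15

==> maze.move(dir→west)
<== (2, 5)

==> maze.sense(dir→north)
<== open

==> stack.push(x→north)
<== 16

==> maze.move(dir→north)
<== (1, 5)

==> maze.sense(dir→west)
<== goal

==> maze.move(dir→west)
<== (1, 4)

Answer: (1, 4)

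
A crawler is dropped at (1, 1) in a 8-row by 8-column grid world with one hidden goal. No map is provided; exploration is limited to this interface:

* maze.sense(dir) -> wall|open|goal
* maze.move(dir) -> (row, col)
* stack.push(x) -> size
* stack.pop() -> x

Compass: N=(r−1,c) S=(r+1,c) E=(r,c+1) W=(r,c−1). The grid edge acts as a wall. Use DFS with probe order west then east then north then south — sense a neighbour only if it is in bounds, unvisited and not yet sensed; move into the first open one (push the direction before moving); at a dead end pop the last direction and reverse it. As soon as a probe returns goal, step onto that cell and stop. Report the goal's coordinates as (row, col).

CALL sense[dir='west']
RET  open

CALL push[x='west']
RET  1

CALL move[dir='west']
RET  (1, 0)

CALL sense[dir='north']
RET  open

CALL push[x='north']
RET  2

CALL move[dir='north']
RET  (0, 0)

CALL sense[dir='east']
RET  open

CALL push[x='east']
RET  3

CALL move[dir='east']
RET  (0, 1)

CALL sense[dir='east']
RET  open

CALL push[x='east']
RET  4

CALL move[dir='east']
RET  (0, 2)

CALL sense[dir='east']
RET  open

CALL push[x='east']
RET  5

CALL move[dir='east']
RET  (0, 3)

CALL sense[dir='east']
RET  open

CALL push[x='east']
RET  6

CALL move[dir='east']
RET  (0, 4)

CALL sense[dir='east']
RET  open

CALL push[x='east']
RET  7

CALL move[dir='east']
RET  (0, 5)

CALL sense[dir='east']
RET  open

CALL push[x='east']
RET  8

CALL move[dir='east']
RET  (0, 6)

CALL sense[dir='east']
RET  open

CALL push[x='east']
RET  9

CALL move[dir='east']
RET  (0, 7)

CALL sense[dir='south']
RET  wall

CALL pop[]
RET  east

CALL move[dir='west']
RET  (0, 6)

CALL sense[dir='south']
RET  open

CALL push[x='south']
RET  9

CALL move[dir='south']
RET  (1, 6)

CALL sense[dir='west']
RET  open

CALL push[x='west']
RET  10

CALL move[dir='west']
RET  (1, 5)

CALL sense[dir='west']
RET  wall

CALL sense[dir='south']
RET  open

CALL push[x='south']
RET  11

CALL move[dir='south']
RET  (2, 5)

CALL sense[dir='west']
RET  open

CALL push[x='west']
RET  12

CALL move[dir='west']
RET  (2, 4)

CALL sense[dir='west']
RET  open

CALL push[x='west']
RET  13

CALL move[dir='west']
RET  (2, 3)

CALL sense[dir='west']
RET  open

CALL push[x='west']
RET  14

CALL move[dir='west']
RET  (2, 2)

CALL sense[dir='west']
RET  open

CALL push[x='west']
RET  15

CALL move[dir='west']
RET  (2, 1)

CALL sense[dir='west']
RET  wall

CALL sense[dir='south']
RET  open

CALL push[x='south']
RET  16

CALL move[dir='south']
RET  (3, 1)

CALL sense[dir='west']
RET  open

CALL push[x='west']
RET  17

CALL move[dir='west']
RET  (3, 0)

CALL sense[dir='south']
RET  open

CALL push[x='south']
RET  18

CALL move[dir='south']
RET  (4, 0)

CALL sense[dir='east']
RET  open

CALL push[x='east']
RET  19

CALL move[dir='east']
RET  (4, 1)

CALL sense[dir='east']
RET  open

CALL push[x='east']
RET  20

CALL move[dir='east']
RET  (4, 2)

CALL sense[dir='east']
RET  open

CALL push[x='east']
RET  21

CALL move[dir='east']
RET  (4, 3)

CALL sense[dir='east']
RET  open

CALL push[x='east']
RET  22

CALL move[dir='east']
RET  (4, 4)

CALL sense[dir='east']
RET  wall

CALL sense[dir='north']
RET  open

CALL push[x='north']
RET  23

CALL move[dir='north']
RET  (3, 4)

CALL sense[dir='west']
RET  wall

CALL sense[dir='east']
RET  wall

CALL pop[]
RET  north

CALL move[dir='south']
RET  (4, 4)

CALL sense[dir='south']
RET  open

CALL push[x='south']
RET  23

CALL move[dir='south']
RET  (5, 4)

CALL sense[dir='west']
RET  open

CALL push[x='west']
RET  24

CALL move[dir='west']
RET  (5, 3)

CALL sense[dir='west']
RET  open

CALL push[x='west']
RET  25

CALL move[dir='west']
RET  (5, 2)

CALL sense[dir='west']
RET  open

CALL push[x='west']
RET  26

CALL move[dir='west']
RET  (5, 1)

CALL sense[dir='west']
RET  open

CALL push[x='west']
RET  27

CALL move[dir='west']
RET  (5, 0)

CALL sense[dir='south']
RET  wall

CALL pop[]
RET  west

CALL move[dir='east']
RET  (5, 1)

CALL sense[dir='south']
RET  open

CALL push[x='south']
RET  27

CALL move[dir='south']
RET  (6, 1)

CALL sense[dir='east']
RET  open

CALL push[x='east']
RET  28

CALL move[dir='east']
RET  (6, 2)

CALL sense[dir='east']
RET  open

CALL push[x='east']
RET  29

CALL move[dir='east']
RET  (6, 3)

CALL sense[dir='east']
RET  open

CALL push[x='east']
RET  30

CALL move[dir='east']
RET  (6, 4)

CALL sense[dir='east']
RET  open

CALL push[x='east']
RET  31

CALL move[dir='east']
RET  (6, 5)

CALL sense[dir='east']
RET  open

CALL push[x='east']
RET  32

CALL move[dir='east']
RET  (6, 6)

CALL sense[dir='east']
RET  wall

CALL sense[dir='north']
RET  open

CALL push[x='north']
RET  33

CALL move[dir='north']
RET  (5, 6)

CALL sense[dir='west']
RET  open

CALL push[x='west']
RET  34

CALL move[dir='west']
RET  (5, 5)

CALL pop[]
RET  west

CALL move[dir='east']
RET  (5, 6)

CALL sense[dir='east']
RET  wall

CALL sense[dir='north']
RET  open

CALL push[x='north']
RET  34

CALL move[dir='north']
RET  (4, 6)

CALL sense[dir='east']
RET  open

CALL push[x='east']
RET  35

CALL move[dir='east']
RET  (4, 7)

CALL sense[dir='north']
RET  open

CALL push[x='north']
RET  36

CALL move[dir='north']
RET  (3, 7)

CALL sense[dir='west']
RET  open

CALL push[x='west']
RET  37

CALL move[dir='west']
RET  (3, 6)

CALL sense[dir='north']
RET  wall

CALL pop[]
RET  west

CALL move[dir='east']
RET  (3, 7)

CALL sense[dir='north']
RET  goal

CALL move[dir='north']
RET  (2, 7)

Answer: (2, 7)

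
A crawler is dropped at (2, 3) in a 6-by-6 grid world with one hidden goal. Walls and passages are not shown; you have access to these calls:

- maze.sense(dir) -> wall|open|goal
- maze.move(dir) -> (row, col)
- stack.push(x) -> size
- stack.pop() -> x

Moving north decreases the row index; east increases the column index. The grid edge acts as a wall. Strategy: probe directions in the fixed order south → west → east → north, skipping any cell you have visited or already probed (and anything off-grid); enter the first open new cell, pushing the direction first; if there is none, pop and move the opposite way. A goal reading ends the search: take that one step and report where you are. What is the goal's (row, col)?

CALL maze.sense[dir='south']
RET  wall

CALL maze.sense[dir='west']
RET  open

CALL stack.push[x='west']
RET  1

CALL maze.move[dir='west']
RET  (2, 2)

CALL maze.sense[dir='south']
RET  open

CALL stack.push[x='south']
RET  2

CALL maze.move[dir='south']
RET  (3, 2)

CALL maze.sense[dir='south']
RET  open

CALL stack.push[x='south']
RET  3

CALL maze.move[dir='south']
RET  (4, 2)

CALL maze.sense[dir='south']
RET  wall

CALL maze.sense[dir='west']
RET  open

CALL stack.push[x='west']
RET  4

CALL maze.move[dir='west']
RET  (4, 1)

CALL maze.sense[dir='south']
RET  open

CALL stack.push[x='south']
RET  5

CALL maze.move[dir='south']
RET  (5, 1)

CALL maze.sense[dir='west']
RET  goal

CALL maze.move[dir='west']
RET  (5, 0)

Answer: (5, 0)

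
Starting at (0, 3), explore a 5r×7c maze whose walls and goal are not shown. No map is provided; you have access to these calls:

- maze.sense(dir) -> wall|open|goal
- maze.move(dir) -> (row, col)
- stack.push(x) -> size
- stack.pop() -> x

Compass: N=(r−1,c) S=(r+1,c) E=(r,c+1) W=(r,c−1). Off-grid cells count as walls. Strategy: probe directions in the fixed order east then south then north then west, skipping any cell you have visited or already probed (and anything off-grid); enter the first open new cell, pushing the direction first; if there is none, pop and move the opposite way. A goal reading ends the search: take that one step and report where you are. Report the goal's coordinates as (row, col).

Using maze.sense using dir→east, which returns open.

I try stack.push using x→east, and get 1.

Then maze.move using dir→east, which returns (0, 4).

Using maze.sense using dir→east, : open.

I call stack.push using x→east, which returns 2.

Now I run maze.move using dir→east, and observe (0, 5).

I use maze.sense using dir→east, and get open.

Next I call stack.push using x→east, and get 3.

I try maze.move using dir→east, and get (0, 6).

Using maze.sense using dir→south, and get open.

Using stack.push using x→south, and observe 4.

Invoking maze.move using dir→south, giving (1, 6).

Then maze.sense using dir→south, — result: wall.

Using maze.sense using dir→west, and get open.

I use stack.push using x→west, → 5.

I run maze.move using dir→west, : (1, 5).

Using maze.sense using dir→south, giving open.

Now I run stack.push using x→south, and observe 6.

I call maze.move using dir→south, giving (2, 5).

Now I run maze.sense using dir→south, and get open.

I try stack.push using x→south, → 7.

Calling maze.move using dir→south, — result: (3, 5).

Next I call maze.sense using dir→east, : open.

Then stack.push using x→east, : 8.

Calling maze.move using dir→east, and get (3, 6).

Then maze.sense using dir→south, and see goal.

Using maze.move using dir→south, and get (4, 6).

Answer: (4, 6)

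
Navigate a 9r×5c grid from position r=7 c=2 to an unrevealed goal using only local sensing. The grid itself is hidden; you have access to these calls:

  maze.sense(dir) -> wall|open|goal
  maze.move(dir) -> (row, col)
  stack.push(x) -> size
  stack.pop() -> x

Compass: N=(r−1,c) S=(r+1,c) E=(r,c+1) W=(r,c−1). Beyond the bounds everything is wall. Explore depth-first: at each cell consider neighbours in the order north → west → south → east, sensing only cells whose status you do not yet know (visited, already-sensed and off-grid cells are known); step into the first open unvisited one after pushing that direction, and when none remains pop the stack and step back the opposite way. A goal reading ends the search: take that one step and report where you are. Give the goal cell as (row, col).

→ sense(dir: north)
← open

→ push(x: north)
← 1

→ move(dir: north)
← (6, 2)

→ sense(dir: north)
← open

→ push(x: north)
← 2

→ move(dir: north)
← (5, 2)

→ sense(dir: north)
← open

→ push(x: north)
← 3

→ move(dir: north)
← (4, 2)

→ sense(dir: north)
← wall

→ sense(dir: west)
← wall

→ sense(dir: east)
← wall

→ pop()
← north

→ move(dir: south)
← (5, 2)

→ sense(dir: west)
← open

→ push(x: west)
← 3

→ move(dir: west)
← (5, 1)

→ sense(dir: west)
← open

→ push(x: west)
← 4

→ move(dir: west)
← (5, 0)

→ sense(dir: north)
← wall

→ sense(dir: south)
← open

→ push(x: south)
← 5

→ move(dir: south)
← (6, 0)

→ sense(dir: south)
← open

→ push(x: south)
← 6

→ move(dir: south)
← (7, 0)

→ sense(dir: south)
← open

→ push(x: south)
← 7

→ move(dir: south)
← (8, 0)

→ sense(dir: east)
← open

→ push(x: east)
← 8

→ move(dir: east)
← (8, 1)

→ sense(dir: north)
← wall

→ sense(dir: east)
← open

→ push(x: east)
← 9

→ move(dir: east)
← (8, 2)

→ sense(dir: east)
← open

→ push(x: east)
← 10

→ move(dir: east)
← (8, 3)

→ sense(dir: north)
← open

→ push(x: north)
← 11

→ move(dir: north)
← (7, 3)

→ sense(dir: north)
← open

→ push(x: north)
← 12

→ move(dir: north)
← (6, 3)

→ sense(dir: north)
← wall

→ sense(dir: east)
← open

→ push(x: east)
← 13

→ move(dir: east)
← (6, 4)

→ sense(dir: north)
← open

→ push(x: north)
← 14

→ move(dir: north)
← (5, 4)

→ sense(dir: north)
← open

→ push(x: north)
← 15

→ move(dir: north)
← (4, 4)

→ sense(dir: north)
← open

→ push(x: north)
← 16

→ move(dir: north)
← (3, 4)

→ sense(dir: north)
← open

→ push(x: north)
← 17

→ move(dir: north)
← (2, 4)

→ sense(dir: north)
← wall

→ sense(dir: west)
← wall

→ pop()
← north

→ move(dir: south)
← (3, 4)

→ sense(dir: west)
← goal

→ move(dir: west)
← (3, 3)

Answer: (3, 3)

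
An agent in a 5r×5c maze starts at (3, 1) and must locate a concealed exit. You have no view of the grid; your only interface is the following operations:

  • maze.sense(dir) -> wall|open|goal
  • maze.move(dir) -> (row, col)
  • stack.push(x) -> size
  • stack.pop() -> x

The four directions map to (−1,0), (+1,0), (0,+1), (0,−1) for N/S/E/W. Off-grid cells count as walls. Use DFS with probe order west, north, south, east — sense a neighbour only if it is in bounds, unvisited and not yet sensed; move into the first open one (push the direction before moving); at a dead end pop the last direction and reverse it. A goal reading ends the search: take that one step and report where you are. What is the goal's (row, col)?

I invoke maze.sense(dir='west'), yielding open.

I use stack.push(x='west'), : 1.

I call maze.move(dir='west'), and observe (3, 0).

Calling maze.sense(dir='north'), — result: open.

I run stack.push(x='north'), yielding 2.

I run maze.move(dir='north'), yielding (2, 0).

Next I call maze.sense(dir='north'), : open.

I invoke stack.push(x='north'), and observe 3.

Invoking maze.move(dir='north'), giving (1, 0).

Next I call maze.sense(dir='north'), and see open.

I run stack.push(x='north'), and see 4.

I invoke maze.move(dir='north'), — result: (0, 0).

Now I run maze.sense(dir='east'), giving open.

I try stack.push(x='east'), → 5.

Using maze.move(dir='east'), — result: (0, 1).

I try maze.sense(dir='south'), and observe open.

Using stack.push(x='south'), yielding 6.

Calling maze.move(dir='south'), → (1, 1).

I call maze.sense(dir='south'), and get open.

Using stack.push(x='south'), : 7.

I run maze.move(dir='south'), and see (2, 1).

Now I run maze.sense(dir='east'), giving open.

I use stack.push(x='east'), giving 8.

I call maze.move(dir='east'), — result: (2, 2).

I use maze.sense(dir='north'), — result: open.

I run stack.push(x='north'), : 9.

Now I run maze.move(dir='north'), which returns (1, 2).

Now I run maze.sense(dir='north'), and get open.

Now I run stack.push(x='north'), and see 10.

Then maze.move(dir='north'), and see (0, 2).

Using maze.sense(dir='east'), yielding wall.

I run stack.pop, which returns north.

Calling maze.move(dir='south'), — result: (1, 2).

Then maze.sense(dir='east'), → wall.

I call stack.pop, and get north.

Calling maze.move(dir='south'), → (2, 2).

Now I run maze.sense(dir='south'), and observe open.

I use stack.push(x='south'), which returns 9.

Using maze.move(dir='south'), and get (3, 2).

Using maze.sense(dir='south'), : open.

I call stack.push(x='south'), — result: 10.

Next I call maze.move(dir='south'), → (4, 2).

I run maze.sense(dir='west'), and see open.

I invoke stack.push(x='west'), giving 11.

Invoking maze.move(dir='west'), → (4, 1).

I invoke maze.sense(dir='west'), — result: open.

Now I run stack.push(x='west'), giving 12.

Calling maze.move(dir='west'), and see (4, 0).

Using stack.pop, → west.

Then maze.move(dir='east'), and observe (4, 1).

I run stack.pop, yielding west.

Next I call maze.move(dir='east'), yielding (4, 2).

I run maze.sense(dir='east'), : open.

I try stack.push(x='east'), and observe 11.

I try maze.move(dir='east'), yielding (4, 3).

Using maze.sense(dir='north'), giving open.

Using stack.push(x='north'), and see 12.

I invoke maze.move(dir='north'), and see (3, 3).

I use maze.sense(dir='north'), and observe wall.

Using maze.sense(dir='east'), — result: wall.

I use stack.pop, and get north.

I run maze.move(dir='south'), and get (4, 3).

I use maze.sense(dir='east'), which returns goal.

Now I run maze.move(dir='east'), which returns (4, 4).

Answer: (4, 4)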